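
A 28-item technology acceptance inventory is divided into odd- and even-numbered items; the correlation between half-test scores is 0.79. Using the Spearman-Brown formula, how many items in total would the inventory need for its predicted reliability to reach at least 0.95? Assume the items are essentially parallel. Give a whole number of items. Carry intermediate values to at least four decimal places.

71

Corrected full-test reliability: r_full = 2 × 0.79 / (1 + 0.79) ≈ 0.8827
n = r_tgt(1 − r_full) / [r_full(1 − r_tgt)] = 0.95 × 0.1173 / (0.8827 × 0.05) ≈ 2.5249
Items = 2.5249 × 28 ≈ 70.70 → 71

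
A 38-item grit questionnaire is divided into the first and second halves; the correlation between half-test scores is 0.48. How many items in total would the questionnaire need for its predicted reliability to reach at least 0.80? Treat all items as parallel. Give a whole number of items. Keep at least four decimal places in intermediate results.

r_full = 2(0.48)/(1 + 0.48) = 0.6486
n = r_tgt(1 − r_full) / [r_full(1 − r_tgt)] = 0.80 × 0.3514 / (0.6486 × 0.20) ≈ 2.1671
Required items = 2.1671 × 38 = 82.35, so 83 items.

83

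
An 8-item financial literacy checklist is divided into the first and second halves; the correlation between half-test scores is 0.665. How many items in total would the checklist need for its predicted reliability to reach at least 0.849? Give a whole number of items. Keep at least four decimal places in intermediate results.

12

Corrected full-test reliability: r_full = 2 × 0.665 / (1 + 0.665) ≈ 0.7988
Solve Spearman-Brown for n: n = 0.849(1 − 0.7988) / [0.7988(1 − 0.849)] = 1.4162
Items = 1.4162 × 8 ≈ 11.33 → 12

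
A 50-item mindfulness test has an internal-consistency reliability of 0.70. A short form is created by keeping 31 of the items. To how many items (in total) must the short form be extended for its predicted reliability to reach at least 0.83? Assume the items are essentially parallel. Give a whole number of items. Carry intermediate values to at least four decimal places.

105

First, r for the 31-item form: n = 31/50 = 0.6200, so r_31 = 0.6200·0.70/(1 + (0.6200 − 1)·0.70) = 0.5913
Then solve for n' with r_old = 0.5913, r_target = 0.83: n' = 0.83(1 − 0.5913)/[0.5913(1 − 0.83)] = 3.3746
Total items = 3.3746 × 31 = 104.61, rounded up to 105.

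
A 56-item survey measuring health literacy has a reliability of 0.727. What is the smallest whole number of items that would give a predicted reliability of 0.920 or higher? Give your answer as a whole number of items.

Rearranging the Spearman-Brown formula for n,
n = r_target (1 − r_old) / [ r_old (1 − r_target) ]
n = [0.920 × 0.273] / [0.727 × 0.080]
  = 0.251160 / 0.058160 = 4.3184
4.3184 × 56 = 241.83 → 242 items

242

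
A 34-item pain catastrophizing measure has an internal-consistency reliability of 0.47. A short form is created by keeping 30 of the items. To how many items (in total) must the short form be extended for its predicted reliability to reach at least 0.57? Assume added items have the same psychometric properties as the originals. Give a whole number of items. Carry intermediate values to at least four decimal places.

51

Short-form reliability: n = 30/34 = 0.8824; r_30 = n·r/(1+(n−1)r) ≈ 0.4390
Length factor from the short form to reach 0.57: n' = 0.57(1 − 0.4390) / [0.4390(1 − 0.57)] ≈ 1.6940
Total items = 1.6940 × 30 = 50.82, rounded up to 51.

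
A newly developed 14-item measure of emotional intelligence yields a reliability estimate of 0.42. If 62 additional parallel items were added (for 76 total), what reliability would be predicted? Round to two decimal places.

0.80

n = 76/14 = 5.4286
By Spearman-Brown, r_new = n r / (1 + (n − 1) r).
r_new = 5.4286·0.42 / [1 + (5.4286 − 1)·0.42]
r_new = 2.2800 / 2.8600 ≈ 0.7972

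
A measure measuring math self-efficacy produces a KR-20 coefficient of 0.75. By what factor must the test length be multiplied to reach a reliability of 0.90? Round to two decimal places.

3.00

n = 0.90(1 − 0.75) / [0.75(1 − 0.90)]
n = 0.2250 / 0.0750 ≈ 3.0000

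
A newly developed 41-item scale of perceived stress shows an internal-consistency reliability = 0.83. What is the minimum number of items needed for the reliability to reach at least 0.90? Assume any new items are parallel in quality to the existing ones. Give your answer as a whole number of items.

Rearranging the Spearman-Brown formula for n,
n = r*(1 − r) / [ r (1 − r*) ]
n = 0.90 × (1 − 0.83) / [ 0.83 × (1 − 0.90) ]
  = 0.1530 / 0.0830 = 1.8434
Items needed = n × 41 = 1.8434 × 41 ≈ 75.58 → round up to 76

76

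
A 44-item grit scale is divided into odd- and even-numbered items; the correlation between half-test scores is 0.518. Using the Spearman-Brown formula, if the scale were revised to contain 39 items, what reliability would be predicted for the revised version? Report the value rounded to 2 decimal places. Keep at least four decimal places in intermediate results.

First correct the split-half correlation to full-test reliability: r_full = 2 × 0.518 / (1 + 0.518) ≈ 0.6825
Then adjust to 39 items: n = 39/44 = 0.8864
r_new = n·r_full / (1 + (n − 1)·r_full) = 0.6050 / 0.9225 ≈ 0.6558

0.66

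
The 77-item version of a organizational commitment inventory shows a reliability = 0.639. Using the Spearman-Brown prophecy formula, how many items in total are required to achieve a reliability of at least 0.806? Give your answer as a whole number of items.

Spearman-Brown solved for the length factor n:
n = r*(1 − r) / [ r (1 − r*) ]
n = [0.806 × 0.361] / [0.639 × 0.194]
  = 0.290966 / 0.123966 = 2.3471
2.3471 × 77 = 180.73 → 181 items

181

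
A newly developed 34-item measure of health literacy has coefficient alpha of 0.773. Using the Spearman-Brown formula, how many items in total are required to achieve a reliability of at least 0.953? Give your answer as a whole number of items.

n = 0.953(1 − 0.773) / [0.773(1 − 0.953)]
  = 0.216331 / 0.036331 = 5.9544
5.9544 × 34 = 202.45 → 203 items

203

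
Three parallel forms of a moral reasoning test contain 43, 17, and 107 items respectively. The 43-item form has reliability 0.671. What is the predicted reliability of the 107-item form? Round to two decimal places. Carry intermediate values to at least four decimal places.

0.84

Only the ratio of lengths matters: n = 107/43 = 2.4884
r_{107} = n·r / (1 + (n − 1)·r) = 1.6697 / 1.9987 ≈ 0.8354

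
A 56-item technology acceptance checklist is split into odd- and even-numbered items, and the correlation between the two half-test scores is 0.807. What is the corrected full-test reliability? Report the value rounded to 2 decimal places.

Each half is half the length of the full test, so the full test is n = 2 times a half.
r_full = 2r_hh / (1 + r_hh) = 2 × 0.807 / (1 + 0.807)
r_full = 1.6140 / 1.8070 ≈ 0.8932

0.89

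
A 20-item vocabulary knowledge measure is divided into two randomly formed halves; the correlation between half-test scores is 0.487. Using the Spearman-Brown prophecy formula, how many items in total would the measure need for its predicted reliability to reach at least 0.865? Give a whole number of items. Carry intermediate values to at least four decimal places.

68

Corrected full-test reliability: r_full = 2 × 0.487 / (1 + 0.487) ≈ 0.6550
n = r_tgt(1 − r_full) / [r_full(1 − r_tgt)] = 0.865 × 0.3450 / (0.6550 × 0.135) ≈ 3.3749
Items = 3.3749 × 20 ≈ 67.50 → 68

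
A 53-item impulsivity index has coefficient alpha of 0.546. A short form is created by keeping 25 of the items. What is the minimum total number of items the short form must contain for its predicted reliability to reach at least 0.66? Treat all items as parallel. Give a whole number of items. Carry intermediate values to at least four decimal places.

Short-form reliability: n = 25/53 = 0.4717; r_25 = n·r/(1+(n−1)r) ≈ 0.3620
Then solve for n' with r_old = 0.3620, r_target = 0.66: n' = 0.66(1 − 0.3620)/[0.3620(1 − 0.66)] = 3.4212
Items = 3.4212 × 25 ≈ 85.53 → 86

86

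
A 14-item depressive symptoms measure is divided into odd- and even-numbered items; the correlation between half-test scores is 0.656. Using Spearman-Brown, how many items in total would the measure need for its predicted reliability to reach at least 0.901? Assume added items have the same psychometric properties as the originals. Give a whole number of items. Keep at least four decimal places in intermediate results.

Corrected full-test reliability: r_full = 2 × 0.656 / (1 + 0.656) ≈ 0.7923
n = r_tgt(1 − r_full) / [r_full(1 − r_tgt)] = 0.901 × 0.2077 / (0.7923 × 0.099) ≈ 2.3858
Required items = 2.3858 × 14 = 33.40, so 34 items.

34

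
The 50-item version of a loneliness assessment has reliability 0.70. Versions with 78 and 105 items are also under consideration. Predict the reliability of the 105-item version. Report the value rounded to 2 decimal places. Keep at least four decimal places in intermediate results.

Only the ratio of lengths matters: n = 105/50 = 2.1000
r_{105} = n·r / (1 + (n − 1)·r) = 1.4700 / 1.7700 ≈ 0.8305

0.83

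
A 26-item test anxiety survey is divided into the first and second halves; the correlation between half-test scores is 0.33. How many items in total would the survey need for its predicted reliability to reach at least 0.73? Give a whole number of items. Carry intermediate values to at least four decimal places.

72

r_full = 2(0.33)/(1 + 0.33) = 0.4962
Solve Spearman-Brown for n: n = 0.73(1 − 0.4962) / [0.4962(1 − 0.73)] = 2.7451
Items = 2.7451 × 26 ≈ 71.37 → 72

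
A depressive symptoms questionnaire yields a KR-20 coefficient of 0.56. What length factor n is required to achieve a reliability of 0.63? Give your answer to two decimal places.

Rearranging the Spearman-Brown formula for n,
n = r_target (1 − r_old) / [ r_old (1 − r_target) ]
n = 0.63(1 − 0.56) / [0.56(1 − 0.63)]
n = 0.2772 / 0.2072 ≈ 1.3378

1.34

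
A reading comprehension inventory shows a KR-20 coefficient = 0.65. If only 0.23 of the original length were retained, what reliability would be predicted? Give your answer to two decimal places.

By Spearman-Brown, r_new = n r / (1 + (n − 1) r).
r_new = 0.23·0.65 / [1 + (0.23 − 1)·0.65]
r_new = 0.1495 / 0.4995 ≈ 0.2993

0.30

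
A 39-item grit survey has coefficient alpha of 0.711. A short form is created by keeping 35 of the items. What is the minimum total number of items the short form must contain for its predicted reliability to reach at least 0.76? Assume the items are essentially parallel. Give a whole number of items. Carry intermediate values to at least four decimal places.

51

Short-form reliability: n = 35/39 = 0.8974; r_35 = n·r/(1+(n−1)r) ≈ 0.6883
Then solve for n' with r_old = 0.6883, r_target = 0.76: n' = 0.76(1 − 0.6883)/[0.6883(1 − 0.76)] = 1.4340
Total items = 1.4340 × 35 = 50.19, rounded up to 51.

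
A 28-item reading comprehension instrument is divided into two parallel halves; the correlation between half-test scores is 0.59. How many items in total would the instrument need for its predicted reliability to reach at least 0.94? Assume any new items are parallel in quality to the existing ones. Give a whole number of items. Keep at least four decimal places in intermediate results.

Corrected full-test reliability: r_full = 2 × 0.59 / (1 + 0.59) ≈ 0.7421
n = r_tgt(1 − r_full) / [r_full(1 − r_tgt)] = 0.94 × 0.2579 / (0.7421 × 0.06) ≈ 5.4446
Required items = 5.4446 × 28 = 152.45, so 153 items.

153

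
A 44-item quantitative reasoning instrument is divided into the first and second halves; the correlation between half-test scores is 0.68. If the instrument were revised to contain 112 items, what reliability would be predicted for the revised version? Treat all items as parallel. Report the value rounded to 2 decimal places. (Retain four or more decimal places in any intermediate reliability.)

Spearman-Brown correction (n = 2): r_full = 2·0.68/(1 + 0.68) = 0.8095
Then adjust to 112 items: n = 112/44 = 2.5455
r_new = n·r_full / (1 + (n − 1)·r_full) = 2.0606 / 2.2511 ≈ 0.9154

0.92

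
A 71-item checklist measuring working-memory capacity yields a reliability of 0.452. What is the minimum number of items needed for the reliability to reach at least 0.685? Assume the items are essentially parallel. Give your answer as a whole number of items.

188

Rearranging the Spearman-Brown formula for n,
n = r_target (1 − r_old) / [ r_old (1 − r_target) ]
n = 0.685(1 − 0.452) / [0.452(1 − 0.685)]
  = 0.375380 / 0.142380 = 2.6365
Items needed = n × 71 = 2.6365 × 71 ≈ 187.19 → round up to 188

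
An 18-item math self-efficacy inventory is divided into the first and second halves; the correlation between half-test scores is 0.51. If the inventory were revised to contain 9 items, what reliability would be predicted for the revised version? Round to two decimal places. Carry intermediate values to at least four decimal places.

Full-test reliability from the split-half r: r_full = 2(0.51)/(1 + 0.51) = 0.6755
Then adjust to 9 items: n = 9/18 = 0.5000
r_new = n·r_full / (1 + (n − 1)·r_full) = 0.3377 / 0.6623 ≈ 0.5099

0.51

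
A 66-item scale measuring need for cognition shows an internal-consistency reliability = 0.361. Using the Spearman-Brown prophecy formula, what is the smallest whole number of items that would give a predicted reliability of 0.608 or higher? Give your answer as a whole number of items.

182

Rearranging the Spearman-Brown formula for n,
n = r*(1 − r) / [ r (1 − r*) ]
n = 0.608 × (1 − 0.361) / [ 0.361 × (1 − 0.608) ]
  = 0.388512 / 0.141512 = 2.7454
So the test needs 2.7454 × 66 ≈ 181.20 items; rounding up, 182.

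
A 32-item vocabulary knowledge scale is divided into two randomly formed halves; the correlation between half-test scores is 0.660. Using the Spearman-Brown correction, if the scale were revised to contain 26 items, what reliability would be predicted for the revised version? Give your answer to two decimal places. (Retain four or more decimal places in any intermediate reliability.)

Full-test reliability from the split-half r: r_full = 2(0.660)/(1 + 0.660) = 0.7952
Length factor from 32 to 26 items: n = 26/32 = 0.8125
r_new = n·r_full / (1 + (n − 1)·r_full) = 0.6461 / 0.8509 ≈ 0.7593

0.76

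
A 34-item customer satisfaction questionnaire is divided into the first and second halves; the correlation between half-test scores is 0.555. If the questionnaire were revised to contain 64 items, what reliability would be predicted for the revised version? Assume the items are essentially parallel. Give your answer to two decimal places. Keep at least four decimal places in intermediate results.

Spearman-Brown correction (n = 2): r_full = 2·0.555/(1 + 0.555) = 0.7138
Then adjust to 64 items: n = 64/34 = 1.8824
r_new = n·r_full / (1 + (n − 1)·r_full) = 1.3437 / 1.6299 ≈ 0.8244

0.82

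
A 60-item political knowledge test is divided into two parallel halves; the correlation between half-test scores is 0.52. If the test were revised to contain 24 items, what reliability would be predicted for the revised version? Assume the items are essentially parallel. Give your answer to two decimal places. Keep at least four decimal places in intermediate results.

0.46

First correct the split-half correlation to full-test reliability: r_full = 2 × 0.52 / (1 + 0.52) ≈ 0.6842
Then adjust to 24 items: n = 24/60 = 0.4000
r_new = n·r_full / (1 + (n − 1)·r_full) = 0.2737 / 0.5895 ≈ 0.4643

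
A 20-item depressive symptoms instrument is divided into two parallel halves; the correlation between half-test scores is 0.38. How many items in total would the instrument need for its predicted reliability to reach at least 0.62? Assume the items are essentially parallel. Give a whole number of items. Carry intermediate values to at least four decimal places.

r_full = 2(0.38)/(1 + 0.38) = 0.5507
n = r_tgt(1 − r_full) / [r_full(1 − r_tgt)] = 0.62 × 0.4493 / (0.5507 × 0.38) ≈ 1.3312
Items = 1.3312 × 20 ≈ 26.62 → 27

27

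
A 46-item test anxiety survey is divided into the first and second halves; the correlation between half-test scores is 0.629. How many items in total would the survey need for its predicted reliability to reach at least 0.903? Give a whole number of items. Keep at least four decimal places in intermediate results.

127

r_full = 2(0.629)/(1 + 0.629) = 0.7723
Solve Spearman-Brown for n: n = 0.903(1 − 0.7723) / [0.7723(1 − 0.903)] = 2.7447
Required items = 2.7447 × 46 = 126.26, so 127 items.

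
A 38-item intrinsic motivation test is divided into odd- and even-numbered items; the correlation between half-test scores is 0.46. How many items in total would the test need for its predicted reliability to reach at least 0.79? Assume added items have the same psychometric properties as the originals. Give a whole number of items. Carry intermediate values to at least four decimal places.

r_full = 2(0.46)/(1 + 0.46) = 0.6301
n = r_tgt(1 − r_full) / [r_full(1 − r_tgt)] = 0.79 × 0.3699 / (0.6301 × 0.21) ≈ 2.2084
Items = 2.2084 × 38 ≈ 83.92 → 84

84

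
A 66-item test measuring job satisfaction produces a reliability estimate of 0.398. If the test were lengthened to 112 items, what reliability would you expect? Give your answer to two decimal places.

0.53

Length ratio n = 112/66 = 1.697
r_new = (1.697 × 0.398) / (1 + (1.697 − 1) × 0.398)
     = 0.6754 / 1.2774 = 0.5287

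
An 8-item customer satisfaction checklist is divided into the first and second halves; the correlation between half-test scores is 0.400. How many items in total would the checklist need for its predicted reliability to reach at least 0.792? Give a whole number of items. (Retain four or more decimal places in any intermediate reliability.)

23

r_full = 2(0.400)/(1 + 0.400) = 0.5714
Solve Spearman-Brown for n: n = 0.792(1 − 0.5714) / [0.5714(1 − 0.792)] = 2.8561
Required items = 2.8561 × 8 = 22.85, so 23 items.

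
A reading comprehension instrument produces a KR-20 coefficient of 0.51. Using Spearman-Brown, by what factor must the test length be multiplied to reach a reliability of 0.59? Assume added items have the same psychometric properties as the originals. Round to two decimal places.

n = 0.59 × (1 − 0.51) / [ 0.51 × (1 − 0.59) ]
  = 0.2891 / 0.2091 = 1.3826

1.38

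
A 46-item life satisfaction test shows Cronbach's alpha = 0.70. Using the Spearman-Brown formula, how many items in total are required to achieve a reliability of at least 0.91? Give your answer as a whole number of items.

n = 0.91(1 − 0.70) / [0.70(1 − 0.91)]
n = 0.2730 / 0.0630 ≈ 4.3333
4.3333 × 46 = 199.33 → 200 items

200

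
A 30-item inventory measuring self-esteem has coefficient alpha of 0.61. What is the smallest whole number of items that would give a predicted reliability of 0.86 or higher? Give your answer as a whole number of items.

n = 0.86(1 − 0.61) / [0.61(1 − 0.86)]
  = 0.3354 / 0.0854 = 3.9274
So the test needs 3.9274 × 30 ≈ 117.82 items; rounding up, 118.

118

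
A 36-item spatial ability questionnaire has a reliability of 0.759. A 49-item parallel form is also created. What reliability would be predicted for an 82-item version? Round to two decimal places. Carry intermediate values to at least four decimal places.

The 49-item form is not needed; work directly from the 36-item form with n = 82/36 = 2.2778.
r_{82} = n·r / (1 + (n − 1)·r) = 1.7289 / 1.9699 ≈ 0.8777

0.88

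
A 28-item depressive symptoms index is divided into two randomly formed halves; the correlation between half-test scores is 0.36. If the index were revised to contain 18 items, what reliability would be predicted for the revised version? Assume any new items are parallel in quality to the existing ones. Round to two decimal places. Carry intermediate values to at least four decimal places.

0.42

Spearman-Brown correction (n = 2): r_full = 2·0.36/(1 + 0.36) = 0.5294
Length factor from 28 to 18 items: n = 18/28 = 0.6429
r_new = n·r_full / (1 + (n − 1)·r_full) = 0.3404 / 0.8110 ≈ 0.4197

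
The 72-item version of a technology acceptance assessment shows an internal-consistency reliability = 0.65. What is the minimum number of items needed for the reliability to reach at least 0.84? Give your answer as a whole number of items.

204

n = 0.84(1 − 0.65) / [0.65(1 − 0.84)]
  = 0.2940 / 0.1040 = 2.8269
So the test needs 2.8269 × 72 ≈ 203.54 items; rounding up, 204.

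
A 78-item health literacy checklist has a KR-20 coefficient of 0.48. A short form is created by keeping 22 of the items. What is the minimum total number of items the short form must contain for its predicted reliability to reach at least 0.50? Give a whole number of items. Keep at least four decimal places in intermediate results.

Short-form reliability: n = 22/78 = 0.2821; r_22 = n·r/(1+(n−1)r) ≈ 0.2066
Then solve for n' with r_old = 0.2066, r_target = 0.50: n' = 0.50(1 − 0.2066)/[0.2066(1 − 0.50)] = 3.8403
Total items = 3.8403 × 22 = 84.49, rounded up to 85.

85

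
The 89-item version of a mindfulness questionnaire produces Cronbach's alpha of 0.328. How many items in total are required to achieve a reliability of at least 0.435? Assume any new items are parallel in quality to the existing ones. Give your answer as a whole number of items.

n = [0.435 × 0.672] / [0.328 × 0.565]
n = 0.292320 / 0.185320 ≈ 1.5774
1.5774 × 89 = 140.39 → 141 items

141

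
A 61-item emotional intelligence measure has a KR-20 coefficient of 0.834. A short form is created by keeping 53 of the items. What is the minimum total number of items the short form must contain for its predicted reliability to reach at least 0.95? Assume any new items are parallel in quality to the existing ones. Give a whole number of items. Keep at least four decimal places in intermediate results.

First, r for the 53-item form: n = 53/61 = 0.8689, so r_53 = 0.8689·0.834/(1 + (0.8689 − 1)·0.834) = 0.8136
Length factor from the short form to reach 0.95: n' = 0.95(1 − 0.8136) / [0.8136(1 − 0.95)] ≈ 4.3530
Items = 4.3530 × 53 ≈ 230.71 → 231

231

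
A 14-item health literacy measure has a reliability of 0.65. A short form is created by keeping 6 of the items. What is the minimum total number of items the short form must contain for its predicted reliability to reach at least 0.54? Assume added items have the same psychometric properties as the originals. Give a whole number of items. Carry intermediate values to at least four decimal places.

9

First, r for the 6-item form: n = 6/14 = 0.4286, so r_6 = 0.4286·0.65/(1 + (0.4286 − 1)·0.65) = 0.4432
Then solve for n' with r_old = 0.4432, r_target = 0.54: n' = 0.54(1 − 0.4432)/[0.4432(1 − 0.54)] = 1.4748
Total items = 1.4748 × 6 = 8.85, rounded up to 9.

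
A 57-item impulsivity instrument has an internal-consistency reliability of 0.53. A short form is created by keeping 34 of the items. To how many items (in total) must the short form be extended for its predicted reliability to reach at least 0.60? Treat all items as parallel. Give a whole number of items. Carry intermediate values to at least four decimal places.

76

Short-form reliability: n = 34/57 = 0.5965; r_34 = n·r/(1+(n−1)r) ≈ 0.4021
Then solve for n' with r_old = 0.4021, r_target = 0.60: n' = 0.60(1 − 0.4021)/[0.4021(1 − 0.60)] = 2.2304
Total items = 2.2304 × 34 = 75.83, rounded up to 76.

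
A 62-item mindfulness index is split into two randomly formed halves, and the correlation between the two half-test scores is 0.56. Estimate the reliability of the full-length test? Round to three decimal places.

0.718

r_full = 2(0.56) / (1 + 0.56)
       = 1.1200 / 1.5600 = 0.7179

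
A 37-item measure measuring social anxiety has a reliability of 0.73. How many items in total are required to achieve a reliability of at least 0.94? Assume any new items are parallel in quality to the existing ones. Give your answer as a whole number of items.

Rearranging the Spearman-Brown formula for n,
n = r_target (1 − r_old) / [ r_old (1 − r_target) ]
n = 0.94 × (1 − 0.73) / [ 0.73 × (1 − 0.94) ]
  = 0.2538 / 0.0438 = 5.7945
5.7945 × 37 = 214.40 → 215 items

215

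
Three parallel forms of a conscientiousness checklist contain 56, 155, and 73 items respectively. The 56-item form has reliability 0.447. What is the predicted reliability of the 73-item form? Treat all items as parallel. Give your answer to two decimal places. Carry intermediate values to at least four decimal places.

The 155-item form is not needed; work directly from the 56-item form with n = 73/56 = 1.3036.
r_{73} = n·r / (1 + (n − 1)·r) = 0.5827 / 1.1357 ≈ 0.5131

0.51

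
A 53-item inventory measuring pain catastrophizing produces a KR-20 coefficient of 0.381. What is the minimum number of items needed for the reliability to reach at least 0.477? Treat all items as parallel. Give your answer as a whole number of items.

79

Spearman-Brown solved for the length factor n:
n = r*(1 − r) / [ r (1 − r*) ]
n = 0.477(1 − 0.381) / [0.381(1 − 0.477)]
  = 0.295263 / 0.199263 = 1.4818
1.4818 × 53 = 78.54 → 79 items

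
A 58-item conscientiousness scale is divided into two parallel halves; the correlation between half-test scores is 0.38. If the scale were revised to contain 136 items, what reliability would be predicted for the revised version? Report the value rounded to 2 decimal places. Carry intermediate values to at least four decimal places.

Spearman-Brown correction (n = 2): r_full = 2·0.38/(1 + 0.38) = 0.5507
Length factor from 58 to 136 items: n = 136/58 = 2.3448
r_new = n·r_full / (1 + (n − 1)·r_full) = 1.2913 / 1.7406 ≈ 0.7419

0.74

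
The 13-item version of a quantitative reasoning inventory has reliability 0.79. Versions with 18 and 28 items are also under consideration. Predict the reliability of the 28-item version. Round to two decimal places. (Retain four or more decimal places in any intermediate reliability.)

The 18-item form is not needed; work directly from the 13-item form with n = 28/13 = 2.1538.
r_{28} = n·r / (1 + (n − 1)·r) = 1.7015 / 1.9115 ≈ 0.8901

0.89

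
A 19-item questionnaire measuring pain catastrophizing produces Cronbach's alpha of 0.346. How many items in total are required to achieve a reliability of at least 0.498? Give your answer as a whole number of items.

n = [0.498 × 0.654] / [0.346 × 0.502]
  = 0.325692 / 0.173692 = 1.8751
Items needed = n × 19 = 1.8751 × 19 ≈ 35.63 → round up to 36

36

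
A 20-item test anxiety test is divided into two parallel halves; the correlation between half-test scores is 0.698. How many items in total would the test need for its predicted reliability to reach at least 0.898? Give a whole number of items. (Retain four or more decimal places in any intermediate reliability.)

Corrected full-test reliability: r_full = 2 × 0.698 / (1 + 0.698) ≈ 0.8221
n = r_tgt(1 − r_full) / [r_full(1 − r_tgt)] = 0.898 × 0.1779 / (0.8221 × 0.102) ≈ 1.9051
Items = 1.9051 × 20 ≈ 38.10 → 39

39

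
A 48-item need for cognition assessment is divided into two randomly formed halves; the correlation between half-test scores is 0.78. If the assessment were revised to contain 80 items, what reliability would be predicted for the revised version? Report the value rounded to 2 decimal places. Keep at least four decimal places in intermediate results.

First correct the split-half correlation to full-test reliability: r_full = 2 × 0.78 / (1 + 0.78) ≈ 0.8764
Length factor from 48 to 80 items: n = 80/48 = 1.6667
r_new = n·r_full / (1 + (n − 1)·r_full) = 1.4607 / 1.5843 ≈ 0.9220

0.92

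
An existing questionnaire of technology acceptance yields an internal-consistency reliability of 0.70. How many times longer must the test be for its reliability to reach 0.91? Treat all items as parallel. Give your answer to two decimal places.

4.33

Rearranging the Spearman-Brown formula for n,
n = r_target (1 − r_old) / [ r_old (1 − r_target) ]
n = [0.91 × 0.30] / [0.70 × 0.09]
  = 0.2730 / 0.0630 = 4.3333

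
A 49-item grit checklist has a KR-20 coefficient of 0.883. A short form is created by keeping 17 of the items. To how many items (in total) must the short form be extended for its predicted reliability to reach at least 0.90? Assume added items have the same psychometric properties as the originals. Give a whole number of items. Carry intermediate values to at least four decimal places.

First, r for the 17-item form: n = 17/49 = 0.3469, so r_17 = 0.3469·0.883/(1 + (0.3469 − 1)·0.883) = 0.7236
Length factor from the short form to reach 0.90: n' = 0.90(1 − 0.7236) / [0.7236(1 − 0.90)] ≈ 3.4378
Total items = 3.4378 × 17 = 58.44, rounded up to 59.

59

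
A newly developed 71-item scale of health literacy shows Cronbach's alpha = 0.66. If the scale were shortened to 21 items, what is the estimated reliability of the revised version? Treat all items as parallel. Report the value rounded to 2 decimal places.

0.36

The new length is 21/71 = 0.2958 times the old.
Apply the Spearman-Brown prophecy formula, r' = nr / [1 + (n − 1)r]:
r_new = 0.2958·0.66 / [1 + (0.2958 − 1)·0.66]
r_new = 0.1952 / 0.5352 ≈ 0.3647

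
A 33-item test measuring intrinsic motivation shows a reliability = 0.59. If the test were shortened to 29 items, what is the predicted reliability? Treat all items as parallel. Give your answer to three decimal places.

Length ratio n = 29/33 = 0.8788
Spearman-Brown: r_new = n·r / (1 + (n − 1)·r)
r_new = (0.8788 × 0.59) / (1 + (0.8788 − 1) × 0.59)
     = 0.5185 / 0.9285 = 0.5584

0.558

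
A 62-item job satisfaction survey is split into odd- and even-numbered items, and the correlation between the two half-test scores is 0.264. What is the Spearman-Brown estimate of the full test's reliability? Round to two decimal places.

0.42

The full test is twice the length of either half (n = 2).
r_full = 2r_hh / (1 + r_hh) = 2 × 0.264 / (1 + 0.264)
       = 0.5280 / 1.2640 = 0.4177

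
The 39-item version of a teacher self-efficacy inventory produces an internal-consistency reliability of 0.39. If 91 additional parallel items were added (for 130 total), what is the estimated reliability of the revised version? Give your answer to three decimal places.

The new length is 130/39 = 3.3333 times the old.
By Spearman-Brown, r_new = n r / (1 + (n − 1) r).
r_new = 3.3333·0.39 / [1 + (3.3333 − 1)·0.39]
     = 1.3000 / 1.9100 = 0.6806

0.681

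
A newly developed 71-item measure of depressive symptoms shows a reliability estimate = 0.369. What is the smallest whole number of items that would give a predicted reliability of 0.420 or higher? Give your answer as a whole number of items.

88

Invert Spearman-Brown to solve for n:
n = r_target (1 − r_old) / [ r_old (1 − r_target) ]
n = 0.420 × (1 − 0.369) / [ 0.369 × (1 − 0.420) ]
  = 0.265020 / 0.214020 = 1.2383
So the test needs 1.2383 × 71 ≈ 87.92 items; rounding up, 88.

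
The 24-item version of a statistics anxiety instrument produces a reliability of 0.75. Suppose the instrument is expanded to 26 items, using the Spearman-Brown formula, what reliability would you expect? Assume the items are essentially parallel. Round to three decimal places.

0.765

n = 26/24 = 1.0833
Apply the Spearman-Brown prophecy formula, r' = nr / [1 + (n − 1)r]:
r_new = (1.0833 × 0.75) / (1 + (1.0833 − 1) × 0.75)
     = 0.8125 / 1.0625 = 0.7647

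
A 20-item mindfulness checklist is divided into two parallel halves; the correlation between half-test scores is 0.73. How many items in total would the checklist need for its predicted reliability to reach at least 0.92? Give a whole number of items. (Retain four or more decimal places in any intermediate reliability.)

Corrected full-test reliability: r_full = 2 × 0.73 / (1 + 0.73) ≈ 0.8439
Solve Spearman-Brown for n: n = 0.92(1 − 0.8439) / [0.8439(1 − 0.92)] = 2.1272
Required items = 2.1272 × 20 = 42.54, so 43 items.

43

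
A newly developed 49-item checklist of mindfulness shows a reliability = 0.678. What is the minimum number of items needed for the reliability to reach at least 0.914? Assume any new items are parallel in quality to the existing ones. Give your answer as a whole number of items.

Rearranging the Spearman-Brown formula for n,
n = r_target (1 − r_old) / [ r_old (1 − r_target) ]
n = 0.914 × (1 − 0.678) / [ 0.678 × (1 − 0.914) ]
  = 0.294308 / 0.058308 = 5.0475
So the test needs 5.0475 × 49 ≈ 247.33 items; rounding up, 248.

248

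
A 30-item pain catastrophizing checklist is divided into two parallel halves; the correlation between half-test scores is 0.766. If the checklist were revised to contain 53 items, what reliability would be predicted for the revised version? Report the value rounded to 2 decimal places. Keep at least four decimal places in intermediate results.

0.92

First correct the split-half correlation to full-test reliability: r_full = 2 × 0.766 / (1 + 0.766) ≈ 0.8675
Length factor from 30 to 53 items: n = 53/30 = 1.7667
r_new = n·r_full / (1 + (n − 1)·r_full) = 1.5326 / 1.6651 ≈ 0.9204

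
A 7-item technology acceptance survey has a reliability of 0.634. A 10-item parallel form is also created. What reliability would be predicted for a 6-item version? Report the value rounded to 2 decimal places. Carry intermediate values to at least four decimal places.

0.60

Only the ratio of lengths matters: n = 6/7 = 0.8571
r_{6} = n·r / (1 + (n − 1)·r) = 0.5434 / 0.9094 ≈ 0.5975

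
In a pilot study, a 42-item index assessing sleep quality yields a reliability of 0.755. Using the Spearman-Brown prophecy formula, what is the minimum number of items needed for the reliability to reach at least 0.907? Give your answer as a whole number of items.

Invert Spearman-Brown to solve for n:
n = r_target (1 − r_old) / [ r_old (1 − r_target) ]
n = 0.907(1 − 0.755) / [0.755(1 − 0.907)]
n = 0.222215 / 0.070215 ≈ 3.1648
So the test needs 3.1648 × 42 ≈ 132.92 items; rounding up, 133.

133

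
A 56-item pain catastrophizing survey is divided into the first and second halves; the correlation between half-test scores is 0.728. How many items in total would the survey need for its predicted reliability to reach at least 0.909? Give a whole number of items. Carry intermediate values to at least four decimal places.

105

r_full = 2(0.728)/(1 + 0.728) = 0.8426
n = r_tgt(1 − r_full) / [r_full(1 − r_tgt)] = 0.909 × 0.1574 / (0.8426 × 0.091) ≈ 1.8660
Required items = 1.8660 × 56 = 104.50, so 105 items.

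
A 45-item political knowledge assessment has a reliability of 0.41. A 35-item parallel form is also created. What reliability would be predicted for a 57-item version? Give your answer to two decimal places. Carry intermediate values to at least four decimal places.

0.47

The 35-item form is not needed; work directly from the 45-item form with n = 57/45 = 1.2667.
r_{57} = n·r / (1 + (n − 1)·r) = 0.5193 / 1.1093 ≈ 0.4681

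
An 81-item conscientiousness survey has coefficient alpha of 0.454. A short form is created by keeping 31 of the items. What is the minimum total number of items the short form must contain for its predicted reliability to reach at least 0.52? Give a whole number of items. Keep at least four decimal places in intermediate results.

106

Short-form reliability: n = 31/81 = 0.3827; r_31 = n·r/(1+(n−1)r) ≈ 0.2414
Length factor from the short form to reach 0.52: n' = 0.52(1 − 0.2414) / [0.2414(1 − 0.52)] ≈ 3.4044
Items = 3.4044 × 31 ≈ 105.54 → 106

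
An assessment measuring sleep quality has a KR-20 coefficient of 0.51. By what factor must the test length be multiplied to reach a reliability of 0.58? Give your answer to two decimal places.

1.33

Spearman-Brown solved for the length factor n:
n = r*(1 − r) / [ r (1 − r*) ]
n = 0.58 × (1 − 0.51) / [ 0.51 × (1 − 0.58) ]
n = 0.2842 / 0.2142 ≈ 1.3268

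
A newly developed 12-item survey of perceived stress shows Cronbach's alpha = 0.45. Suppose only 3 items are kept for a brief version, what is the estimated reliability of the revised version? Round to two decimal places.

The new length is 3/12 = 0.25 times the old.
Spearman-Brown: r_new = n·r / (1 + (n − 1)·r)
r_new = (0.25 × 0.45) / (1 + (0.25 − 1) × 0.45)
r_new = 0.1125 / 0.6625 ≈ 0.1698

0.17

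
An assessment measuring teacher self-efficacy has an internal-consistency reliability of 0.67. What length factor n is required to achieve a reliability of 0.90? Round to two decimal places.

4.43

n = [0.90 × 0.33] / [0.67 × 0.10]
n = 0.2970 / 0.0670 ≈ 4.4328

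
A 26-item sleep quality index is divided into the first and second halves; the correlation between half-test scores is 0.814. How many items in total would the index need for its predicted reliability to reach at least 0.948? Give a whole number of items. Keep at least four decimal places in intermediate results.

r_full = 2(0.814)/(1 + 0.814) = 0.8975
n = r_tgt(1 − r_full) / [r_full(1 − r_tgt)] = 0.948 × 0.1025 / (0.8975 × 0.052) ≈ 2.0821
Items = 2.0821 × 26 ≈ 54.13 → 55

55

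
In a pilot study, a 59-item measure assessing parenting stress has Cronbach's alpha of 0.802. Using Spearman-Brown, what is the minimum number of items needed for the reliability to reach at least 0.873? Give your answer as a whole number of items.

n = 0.873(1 − 0.802) / [0.802(1 − 0.873)]
n = 0.172854 / 0.101854 ≈ 1.6971
1.6971 × 59 = 100.13 → 101 items

101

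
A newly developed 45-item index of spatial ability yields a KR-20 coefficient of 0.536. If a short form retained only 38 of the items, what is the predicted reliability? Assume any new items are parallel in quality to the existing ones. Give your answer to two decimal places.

n = 38/45 = 0.8444
Spearman-Brown: r_new = n·r / (1 + (n − 1)·r)
r_new = (0.8444 × 0.536) / (1 + (0.8444 − 1) × 0.536)
     = 0.4526 / 0.9166 = 0.4938

0.49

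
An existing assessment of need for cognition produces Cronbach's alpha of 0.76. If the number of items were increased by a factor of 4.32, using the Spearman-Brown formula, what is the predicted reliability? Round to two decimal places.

0.93

r_new = (4.32 × 0.76) / (1 + (4.32 − 1) × 0.76)
     = 3.2832 / 3.5232 = 0.9319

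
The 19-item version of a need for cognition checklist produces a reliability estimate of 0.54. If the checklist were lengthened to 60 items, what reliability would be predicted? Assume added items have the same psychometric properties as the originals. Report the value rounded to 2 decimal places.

The new length is 60/19 = 3.1579 times the old.
r_new = (3.1579 × 0.54) / (1 + (3.1579 − 1) × 0.54)
     = 1.7053 / 2.1653 = 0.7876

0.79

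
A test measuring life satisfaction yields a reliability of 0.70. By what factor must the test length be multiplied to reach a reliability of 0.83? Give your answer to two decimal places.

2.09

n = [0.83 × 0.30] / [0.70 × 0.17]
  = 0.2490 / 0.1190 = 2.0924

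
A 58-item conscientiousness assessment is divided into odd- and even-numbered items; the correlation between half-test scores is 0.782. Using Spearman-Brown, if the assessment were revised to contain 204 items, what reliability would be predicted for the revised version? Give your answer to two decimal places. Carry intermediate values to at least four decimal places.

Full-test reliability from the split-half r: r_full = 2(0.782)/(1 + 0.782) = 0.8777
Then adjust to 204 items: n = 204/58 = 3.5172
r_new = n·r_full / (1 + (n − 1)·r_full) = 3.0870 / 3.2093 ≈ 0.9619

0.96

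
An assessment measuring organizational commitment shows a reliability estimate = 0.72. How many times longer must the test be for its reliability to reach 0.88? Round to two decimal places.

2.85

Rearranging the Spearman-Brown formula for n,
n = r*(1 − r) / [ r (1 − r*) ]
n = 0.88(1 − 0.72) / [0.72(1 − 0.88)]
  = 0.2464 / 0.0864 = 2.8519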